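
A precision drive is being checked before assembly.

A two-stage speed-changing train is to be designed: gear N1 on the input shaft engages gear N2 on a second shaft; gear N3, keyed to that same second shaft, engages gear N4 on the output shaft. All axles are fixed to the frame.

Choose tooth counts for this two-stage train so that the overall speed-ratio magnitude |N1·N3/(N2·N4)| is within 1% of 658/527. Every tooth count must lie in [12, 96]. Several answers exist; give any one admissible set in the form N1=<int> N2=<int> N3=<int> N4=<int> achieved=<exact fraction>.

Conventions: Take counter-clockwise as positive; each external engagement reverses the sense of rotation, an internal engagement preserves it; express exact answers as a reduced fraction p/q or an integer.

N1=14 N2=17 N3=47 N4=31 achieved=658/527

class = fixed-axis compound train [2-stage, 658/527 wanted]
target = 658/527 in lowest terms: an exact hit needs N1·N3 = k·658 and N2·N4 = k·527 for one integer k, every count in [12, 96]; additionally prefer no 1:1 stage (N1 ≠ N2, N3 ≠ N4)
k = 1: N1·N3 = 658 = 14·47, N2·N4 = 527 = 17·31
achieved = 14·47/(17·31) = 658/527; |achieved − target| = 0 ≤ 329/26350 ✓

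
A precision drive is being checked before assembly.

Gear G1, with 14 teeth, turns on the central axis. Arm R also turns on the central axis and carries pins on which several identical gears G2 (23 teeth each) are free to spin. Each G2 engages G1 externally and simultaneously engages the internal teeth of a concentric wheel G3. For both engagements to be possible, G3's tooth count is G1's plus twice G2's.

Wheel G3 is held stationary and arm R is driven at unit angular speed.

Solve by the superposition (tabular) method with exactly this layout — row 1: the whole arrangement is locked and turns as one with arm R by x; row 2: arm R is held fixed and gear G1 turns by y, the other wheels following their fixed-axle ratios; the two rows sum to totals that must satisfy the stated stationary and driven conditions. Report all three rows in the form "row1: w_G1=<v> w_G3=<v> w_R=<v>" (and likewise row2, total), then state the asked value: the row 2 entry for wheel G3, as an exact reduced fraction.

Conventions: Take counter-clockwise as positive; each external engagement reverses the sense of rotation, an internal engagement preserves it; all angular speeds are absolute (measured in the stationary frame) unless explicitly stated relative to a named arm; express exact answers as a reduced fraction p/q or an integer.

planetary set (14T centre, 23T on arm, 60T internal) — Willis relation
row 1 — lock + rotate with arm: ω_sun = ω_ring = ω_arm = x
row 2: sun turns y, ring = −(14/60)·y, arm 0
boundary: total ω_ring = x − (14/60)·y = 0 and total ω_arm = x = 1  ⇒  y = 30/7, x = 1
row 2 ring = −(14/60)·30/7 = -1
totals (row 1 + row 2): sun 1 + 30/7 = 37/7, ring 1 + (-1) = 0, arm 1 + 0 = 1
asked cell (row2, ring) = -1

row1: w_G1=1 w_G3=1 w_R=1
row2: w_G1=30/7 w_G3=-1 w_R=0
total: w_G1=37/7 w_G3=0 w_R=1
asked value: -1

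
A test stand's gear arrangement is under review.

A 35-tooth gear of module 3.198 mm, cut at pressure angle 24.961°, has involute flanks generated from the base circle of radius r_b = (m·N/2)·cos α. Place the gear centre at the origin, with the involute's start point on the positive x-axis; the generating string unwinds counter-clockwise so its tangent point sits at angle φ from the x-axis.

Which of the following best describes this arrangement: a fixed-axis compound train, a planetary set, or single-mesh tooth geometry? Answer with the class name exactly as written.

recognized (one wheel, involute flank): single-mesh tooth geometry, m = 3.198, N = 35
classification: single-mesh tooth geometry

single-mesh tooth geometry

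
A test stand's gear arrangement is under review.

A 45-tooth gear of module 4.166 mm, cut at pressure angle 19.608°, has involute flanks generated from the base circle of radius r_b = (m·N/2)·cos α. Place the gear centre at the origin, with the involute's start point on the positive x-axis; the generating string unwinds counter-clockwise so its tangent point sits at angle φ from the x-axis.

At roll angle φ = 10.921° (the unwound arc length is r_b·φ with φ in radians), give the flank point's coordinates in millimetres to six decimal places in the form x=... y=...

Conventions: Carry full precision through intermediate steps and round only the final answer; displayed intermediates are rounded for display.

x=89.888835 y=0.203085

single-mesh involute tooth geometry (45T wheel at module 4.166)
pitch radius r_p = m·N/2 = 4.166·45/2 = 93.735000
base radius r_b = r_p·cos α = 93.735000·cos 19.608° = 88.299364
roll angle φ = 10.921° = 0.19060741 rad
x = r_b·(cos φ + φ·sin φ) = 89.888835
y = r_b·(sin φ − φ·cos φ) = 0.203085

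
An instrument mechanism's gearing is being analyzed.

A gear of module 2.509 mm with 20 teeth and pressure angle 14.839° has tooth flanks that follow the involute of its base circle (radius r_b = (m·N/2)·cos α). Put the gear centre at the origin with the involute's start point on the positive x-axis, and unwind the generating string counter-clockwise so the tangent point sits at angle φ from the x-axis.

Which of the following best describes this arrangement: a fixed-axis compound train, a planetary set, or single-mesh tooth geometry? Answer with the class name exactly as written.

topology: single-mesh involute geometry — m = 2.509, N = 20
classification: single-mesh tooth geometry

single-mesh tooth geometry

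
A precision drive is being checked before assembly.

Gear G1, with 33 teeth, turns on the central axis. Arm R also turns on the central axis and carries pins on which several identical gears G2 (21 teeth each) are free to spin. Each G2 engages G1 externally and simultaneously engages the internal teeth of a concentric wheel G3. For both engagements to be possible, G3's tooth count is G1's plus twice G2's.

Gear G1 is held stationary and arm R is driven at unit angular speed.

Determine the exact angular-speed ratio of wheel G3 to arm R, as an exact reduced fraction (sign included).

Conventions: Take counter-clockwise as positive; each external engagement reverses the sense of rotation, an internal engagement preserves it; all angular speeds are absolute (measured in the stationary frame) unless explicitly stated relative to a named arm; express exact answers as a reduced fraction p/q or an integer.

36/25

recognized (axles ride arm R): planetary set, 33/21/75 teeth
ring teeth: 33 + 2·21 = 75
33(ω_sun−ω_arm) = −75(ω_ring−ω_arm),  ω_sun = 0, ω_arm = 1
ω_ring = 1 − (33/75)(0−1) = 36/25
ω_out/ω_in = 36/25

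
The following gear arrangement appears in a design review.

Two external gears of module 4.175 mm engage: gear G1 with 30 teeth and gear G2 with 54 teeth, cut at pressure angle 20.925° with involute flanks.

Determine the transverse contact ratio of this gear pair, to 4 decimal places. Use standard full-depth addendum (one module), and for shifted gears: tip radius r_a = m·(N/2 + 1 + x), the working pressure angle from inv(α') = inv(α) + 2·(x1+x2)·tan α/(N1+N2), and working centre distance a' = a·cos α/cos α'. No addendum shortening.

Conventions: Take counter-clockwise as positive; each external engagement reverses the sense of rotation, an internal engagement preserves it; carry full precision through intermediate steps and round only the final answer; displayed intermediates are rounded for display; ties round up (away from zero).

topology: single-mesh involute geometry — m = 4.175, 30T/54T pair
base radii: r_b1 = 58.494802, r_b2 = 105.290643
tip radii: r_a1 = 66.800000, r_a2 = 116.900000
no profile shift: α' = α, a' = a
action lengths: √(r_a1²−r_b1²) = 32.258304, √(r_a2²−r_b2²) = 50.788685
base pitch p_b = π·m·cos α = 12.251123
CR = (32.258304 + 50.788685 − 175.350000·sin 20.92500°)/12.251123 = 1.666909
contact ratio ≈ 1.6669

1.6669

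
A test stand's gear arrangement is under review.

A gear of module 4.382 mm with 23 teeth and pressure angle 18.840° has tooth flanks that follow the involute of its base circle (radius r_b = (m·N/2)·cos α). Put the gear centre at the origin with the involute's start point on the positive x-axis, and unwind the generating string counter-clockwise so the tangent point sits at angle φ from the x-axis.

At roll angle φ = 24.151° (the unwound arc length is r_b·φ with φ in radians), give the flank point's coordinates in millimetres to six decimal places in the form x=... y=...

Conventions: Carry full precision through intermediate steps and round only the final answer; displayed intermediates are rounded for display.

recognized (one wheel, involute flank): single-mesh tooth geometry, m = 4.382, N = 23
pitch radius r_p = m·N/2 = 4.382·23/2 = 50.393000
base radius r_b = r_p·cos α = 50.393000·cos 18.840° = 47.693147
roll angle φ = 24.151° = 0.42151447 rad
x = r_b·(cos φ + φ·sin φ) = 51.743725
y = r_b·(sin φ − φ·cos φ) = 1.169597

x=51.743725 y=1.169597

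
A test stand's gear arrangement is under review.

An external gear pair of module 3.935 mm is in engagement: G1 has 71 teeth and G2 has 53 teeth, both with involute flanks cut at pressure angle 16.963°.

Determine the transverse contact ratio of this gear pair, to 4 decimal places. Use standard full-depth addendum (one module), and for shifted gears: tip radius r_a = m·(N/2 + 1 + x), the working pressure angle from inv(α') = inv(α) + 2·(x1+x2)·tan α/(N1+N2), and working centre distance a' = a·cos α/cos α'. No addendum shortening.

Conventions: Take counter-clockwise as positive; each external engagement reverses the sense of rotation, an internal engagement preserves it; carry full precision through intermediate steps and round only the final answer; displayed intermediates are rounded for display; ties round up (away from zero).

topology: single-mesh involute geometry — m = 3.935, 71T/53T pair
base radii: r_b1 = 133.614949, r_b2 = 99.740737
tip radii: r_a1 = 143.627500, r_a2 = 108.212500
no profile shift: α' = α, a' = a
action lengths: √(r_a1²−r_b1²) = 52.686850, √(r_a2²−r_b2²) = 41.972975
base pitch p_b = π·m·cos α = 11.824331
CR = (52.686850 + 41.972975 − 243.970000·sin 16.96300°)/11.824331 = 1.985785
contact ratio ≈ 1.9858

1.9858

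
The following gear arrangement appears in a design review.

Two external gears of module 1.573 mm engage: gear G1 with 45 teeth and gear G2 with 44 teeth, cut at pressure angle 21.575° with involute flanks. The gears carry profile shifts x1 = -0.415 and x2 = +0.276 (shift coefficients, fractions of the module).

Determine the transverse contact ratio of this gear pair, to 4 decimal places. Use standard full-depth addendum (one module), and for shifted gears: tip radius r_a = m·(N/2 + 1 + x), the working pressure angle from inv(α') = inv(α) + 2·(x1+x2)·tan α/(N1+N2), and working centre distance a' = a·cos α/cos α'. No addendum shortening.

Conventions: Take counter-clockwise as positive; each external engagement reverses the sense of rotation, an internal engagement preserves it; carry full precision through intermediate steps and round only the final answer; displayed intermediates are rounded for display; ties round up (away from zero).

1.6689

class = single-mesh tooth geometry [involute pair 45T × 44T, m = 1.573]
base radii: r_b1 = 32.912796, r_b2 = 32.181401
tip radii: r_a1 = 36.312705, r_a2 = 36.613148
inv(α') = inv(21.575°) + 2·(-0.415+0.276)·tan α/(45+44) = 0.01763344  ⇒  α' = 21.11155°
a' = a·cos α / cos α' = 69.9985·cos 21.575°/cos 21.11155° = 69.777601
action lengths: √(r_a1²−r_b1²) = 15.341460, √(r_a2²−r_b2²) = 17.460815
base pitch p_b = π·m·cos α = 4.595493
CR = (15.341460 + 17.460815 − 69.777601·sin 21.11155°)/4.595493 = 1.668905
contact ratio ≈ 1.6689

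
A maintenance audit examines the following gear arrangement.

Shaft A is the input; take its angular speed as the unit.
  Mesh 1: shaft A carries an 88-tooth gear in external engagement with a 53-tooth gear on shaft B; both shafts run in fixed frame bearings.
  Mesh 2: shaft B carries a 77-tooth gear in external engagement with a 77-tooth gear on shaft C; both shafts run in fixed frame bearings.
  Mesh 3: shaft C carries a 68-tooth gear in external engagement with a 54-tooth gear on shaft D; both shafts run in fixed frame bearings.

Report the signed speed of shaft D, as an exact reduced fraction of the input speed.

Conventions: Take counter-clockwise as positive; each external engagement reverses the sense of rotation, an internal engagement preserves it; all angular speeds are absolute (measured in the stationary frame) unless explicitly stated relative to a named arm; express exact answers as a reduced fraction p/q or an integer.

3-mesh fixed-axis compound train (all bearings frame-fixed)
mesh 1 [88T→53T]: |ω|/ω_in = 1×88/53 = 88/53, sense flips to −
mesh 2 [77T→77T]: |ω|/ω_in = (88/53)×77/77 = 88/53, sense flips to +
mesh 3 [68T→54T]: |ω|/ω_in = (88/53)×68/54 = 2992/1431, sense flips to −
signed output speed (× input speed) = -2992/1431

-2992/1431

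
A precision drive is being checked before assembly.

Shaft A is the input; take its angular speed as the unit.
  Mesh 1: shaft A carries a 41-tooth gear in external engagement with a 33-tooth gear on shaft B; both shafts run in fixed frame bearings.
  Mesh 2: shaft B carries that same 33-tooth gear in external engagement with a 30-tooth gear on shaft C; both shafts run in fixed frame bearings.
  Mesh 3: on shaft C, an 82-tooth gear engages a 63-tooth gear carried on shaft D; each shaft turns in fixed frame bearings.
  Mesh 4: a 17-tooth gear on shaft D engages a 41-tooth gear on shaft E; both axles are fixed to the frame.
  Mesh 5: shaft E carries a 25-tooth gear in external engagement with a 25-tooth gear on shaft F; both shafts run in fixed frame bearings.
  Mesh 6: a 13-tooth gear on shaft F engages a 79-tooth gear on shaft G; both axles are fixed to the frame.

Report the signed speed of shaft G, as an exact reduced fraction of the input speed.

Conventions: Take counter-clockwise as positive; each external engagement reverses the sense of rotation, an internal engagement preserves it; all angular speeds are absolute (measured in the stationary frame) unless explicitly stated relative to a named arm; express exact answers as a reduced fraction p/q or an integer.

6-mesh fixed-axis compound train (all bearings frame-fixed)
mesh 1 [41T→33T]: |ω|/ω_in = 1×41/33 = 41/33, sense flips to −
mesh 2 [33T→30T]: |ω|/ω_in = (41/33)×33/30 = 41/30, sense flips to +
mesh 3 [82T→63T]: |ω|/ω_in = (41/30)×82/63 = 1681/945, sense flips to −
mesh 4 [17T→41T]: |ω|/ω_in = (1681/945)×17/41 = 697/945, sense flips to +
mesh 5 [25T→25T]: |ω|/ω_in = (697/945)×25/25 = 697/945, sense flips to −
mesh 6 [13T→79T]: |ω|/ω_in = (697/945)×13/79 = 9061/74655, sense flips to +
signed output speed (× input speed) = 9061/74655

9061/74655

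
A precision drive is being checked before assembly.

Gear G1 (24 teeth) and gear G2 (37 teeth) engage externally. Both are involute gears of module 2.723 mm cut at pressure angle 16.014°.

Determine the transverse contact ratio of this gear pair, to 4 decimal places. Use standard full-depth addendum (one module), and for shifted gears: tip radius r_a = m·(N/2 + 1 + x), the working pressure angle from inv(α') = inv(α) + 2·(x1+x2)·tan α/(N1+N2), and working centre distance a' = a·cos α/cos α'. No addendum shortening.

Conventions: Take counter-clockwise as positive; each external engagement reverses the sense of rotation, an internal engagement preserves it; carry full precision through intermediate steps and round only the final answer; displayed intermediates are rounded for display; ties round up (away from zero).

recognized (one external pair, fixed centres): single-mesh tooth geometry, m = 2.723, N1 = 24, N2 = 37
base radii: r_b1 = 31.407985, r_b2 = 48.420644
tip radii: r_a1 = 35.399000, r_a2 = 53.098500
no profile shift: α' = α, a' = a
action lengths: √(r_a1²−r_b1²) = 16.328737, √(r_a2²−r_b2²) = 21.792015
base pitch p_b = π·m·cos α = 8.222591
CR = (16.328737 + 21.792015 − 83.051500·sin 16.01400°)/8.222591 = 1.849678
contact ratio ≈ 1.8497

1.8497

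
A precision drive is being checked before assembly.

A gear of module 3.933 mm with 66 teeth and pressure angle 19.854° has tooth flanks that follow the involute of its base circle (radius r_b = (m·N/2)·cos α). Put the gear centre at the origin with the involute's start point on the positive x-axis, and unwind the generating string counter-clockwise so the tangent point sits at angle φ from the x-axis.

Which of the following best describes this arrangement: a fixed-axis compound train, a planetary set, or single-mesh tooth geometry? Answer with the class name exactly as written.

topology: single-mesh involute geometry — m = 3.933, N = 66
classification: single-mesh tooth geometry

single-mesh tooth geometry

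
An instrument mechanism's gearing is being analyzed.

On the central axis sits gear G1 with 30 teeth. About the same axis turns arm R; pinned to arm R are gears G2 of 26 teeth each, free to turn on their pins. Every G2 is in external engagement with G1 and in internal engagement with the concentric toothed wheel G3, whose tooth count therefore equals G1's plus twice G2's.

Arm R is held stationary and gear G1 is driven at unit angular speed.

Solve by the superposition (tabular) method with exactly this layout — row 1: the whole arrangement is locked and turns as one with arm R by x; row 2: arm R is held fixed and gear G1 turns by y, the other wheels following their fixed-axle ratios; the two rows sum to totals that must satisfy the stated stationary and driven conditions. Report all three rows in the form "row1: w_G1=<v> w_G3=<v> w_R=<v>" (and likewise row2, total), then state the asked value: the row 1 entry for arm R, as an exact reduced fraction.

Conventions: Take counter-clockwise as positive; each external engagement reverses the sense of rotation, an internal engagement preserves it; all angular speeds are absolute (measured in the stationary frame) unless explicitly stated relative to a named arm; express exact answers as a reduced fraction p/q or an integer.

class = planetary set [G3 = 30+2·26 = 82; Willis about the carrier]
row 1 (train locked, turned with arm): all members turn x
row 2 — arm fixed, fixed-axis ratios: sun y, ring −(30/82)·y, arm 0
boundary: total ω_arm = x = 0 and total ω_sun = x + y = 1  ⇒  y = 1, x = 0
row 2 ring = −(30/82)·1 = -15/41
totals (row 1 + row 2): sun 0 + 1 = 1, ring 0 + (-15/41) = -15/41, arm 0 + 0 = 0
asked cell (row1, arm) = 0

row1: w_G1=0 w_G3=0 w_R=0
row2: w_G1=1 w_G3=-15/41 w_R=0
total: w_G1=1 w_G3=-15/41 w_R=0
asked value: 0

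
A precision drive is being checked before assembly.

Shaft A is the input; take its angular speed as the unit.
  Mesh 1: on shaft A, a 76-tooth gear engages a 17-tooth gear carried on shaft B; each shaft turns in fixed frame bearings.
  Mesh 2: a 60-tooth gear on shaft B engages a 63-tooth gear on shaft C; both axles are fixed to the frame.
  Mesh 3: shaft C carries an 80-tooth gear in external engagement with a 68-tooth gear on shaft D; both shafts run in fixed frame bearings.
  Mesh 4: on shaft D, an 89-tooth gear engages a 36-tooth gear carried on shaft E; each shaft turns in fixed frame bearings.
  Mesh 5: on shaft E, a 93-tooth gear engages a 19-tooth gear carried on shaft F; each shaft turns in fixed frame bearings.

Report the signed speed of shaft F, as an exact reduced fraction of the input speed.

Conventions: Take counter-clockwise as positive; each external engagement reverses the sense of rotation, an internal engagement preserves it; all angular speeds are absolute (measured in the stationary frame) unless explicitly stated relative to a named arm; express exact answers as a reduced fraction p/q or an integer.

-1103600/18207

5-mesh fixed-axis compound train (all bearings frame-fixed)
mesh 1 [76T→17T]: |ω|/ω_in = 1×76/17 = 76/17, sense flips to −
mesh 2 [60T→63T]: |ω|/ω_in = (76/17)×60/63 = 1520/357, sense flips to +
mesh 3 [80T→68T]: |ω|/ω_in = (1520/357)×80/68 = 30400/6069, sense flips to −
mesh 4 [89T→36T]: |ω|/ω_in = (30400/6069)×89/36 = 676400/54621, sense flips to +
mesh 5 [93T→19T]: |ω|/ω_in = (676400/54621)×93/19 = 1103600/18207, sense flips to −
signed output speed (× input speed) = -1103600/18207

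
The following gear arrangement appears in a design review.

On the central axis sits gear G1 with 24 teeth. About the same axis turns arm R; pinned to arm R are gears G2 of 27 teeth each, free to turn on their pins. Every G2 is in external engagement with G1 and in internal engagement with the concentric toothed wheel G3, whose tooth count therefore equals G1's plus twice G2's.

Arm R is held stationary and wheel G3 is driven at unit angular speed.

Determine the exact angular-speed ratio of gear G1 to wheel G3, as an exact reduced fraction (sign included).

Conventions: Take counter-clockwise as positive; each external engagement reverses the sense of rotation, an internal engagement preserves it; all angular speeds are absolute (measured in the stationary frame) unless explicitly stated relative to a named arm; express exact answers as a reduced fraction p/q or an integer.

planetary set (24T centre, 27T on arm, 78T internal) — Willis relation
ring teeth: 24 + 2·27 = 78
24(ω_sun−ω_arm) = −78(ω_ring−ω_arm),  ω_arm = 0, ω_ring = 1
ω_sun = 0 − (78/24)(1−0) = -13/4
ω_out/ω_in = -13/4

-13/4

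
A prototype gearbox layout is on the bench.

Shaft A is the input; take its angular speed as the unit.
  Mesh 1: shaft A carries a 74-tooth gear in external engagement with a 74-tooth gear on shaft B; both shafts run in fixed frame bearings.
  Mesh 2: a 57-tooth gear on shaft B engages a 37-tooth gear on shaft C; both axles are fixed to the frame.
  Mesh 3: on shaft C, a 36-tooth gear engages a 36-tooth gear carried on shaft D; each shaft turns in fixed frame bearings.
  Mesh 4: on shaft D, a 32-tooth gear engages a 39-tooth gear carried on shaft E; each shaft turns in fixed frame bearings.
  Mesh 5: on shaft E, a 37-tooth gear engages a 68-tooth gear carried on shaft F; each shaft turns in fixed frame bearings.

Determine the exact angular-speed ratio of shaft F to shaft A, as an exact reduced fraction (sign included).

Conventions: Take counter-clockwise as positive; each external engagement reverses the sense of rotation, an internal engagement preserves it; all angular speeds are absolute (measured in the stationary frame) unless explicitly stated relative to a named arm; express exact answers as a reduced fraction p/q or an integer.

class = fixed-axis compound train [5 meshes; 5 ratios multiply, 5 sense flips]
mesh 1 [74T→74T]: running ratio 1, sense −
mesh 2 [57T→37T]: running ratio 57/37, sense +
mesh 3 [36T→36T]: running ratio 57/37, sense −
mesh 4 [32T→39T]: running ratio 608/481, sense +
mesh 5 [37T→68T]: running ratio 152/221, sense −
ω_out/ω_in = -152/221

-152/221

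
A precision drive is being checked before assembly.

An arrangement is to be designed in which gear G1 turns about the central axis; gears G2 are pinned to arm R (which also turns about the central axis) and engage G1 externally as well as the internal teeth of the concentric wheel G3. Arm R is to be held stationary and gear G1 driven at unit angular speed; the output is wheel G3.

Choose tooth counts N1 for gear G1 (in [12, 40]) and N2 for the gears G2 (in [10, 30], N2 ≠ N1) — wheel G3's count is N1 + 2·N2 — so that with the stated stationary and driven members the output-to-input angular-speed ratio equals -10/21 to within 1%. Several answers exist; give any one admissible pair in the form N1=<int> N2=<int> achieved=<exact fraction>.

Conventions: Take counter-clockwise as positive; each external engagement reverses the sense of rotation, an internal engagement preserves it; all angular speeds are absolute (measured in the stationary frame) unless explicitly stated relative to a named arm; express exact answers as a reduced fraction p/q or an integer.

design class (target -10/21): planetary set
Willis with ω_arm = 0: ω_ring/ω_sun = −N1/N3; set equal to -10/21  ⇒  N3/N1 = −1/(-10/21) = 21/10
N3 = N1 + 2·N2  ⇒  N2/N1 = (N3/N1 − 1)/2 = (21/10 − 1)/2 = 11/20
smallest multiple with N1 ≥ 12 and N2 ≥ 10: k = 1  ⇒  N1 = 1·20 = 20, N2 = 1·11 = 11 (N1 ≤ 40, N2 ≤ 30, N2 ≠ N1 ✓), N3 = 20 + 2·11 = 42
check: −N1/N3 with N1 = 20, N3 = 42 gives -10/21; |achieved − target| = 0 ≤ 1/210 ✓

N1=20 N2=11 achieved=-10/21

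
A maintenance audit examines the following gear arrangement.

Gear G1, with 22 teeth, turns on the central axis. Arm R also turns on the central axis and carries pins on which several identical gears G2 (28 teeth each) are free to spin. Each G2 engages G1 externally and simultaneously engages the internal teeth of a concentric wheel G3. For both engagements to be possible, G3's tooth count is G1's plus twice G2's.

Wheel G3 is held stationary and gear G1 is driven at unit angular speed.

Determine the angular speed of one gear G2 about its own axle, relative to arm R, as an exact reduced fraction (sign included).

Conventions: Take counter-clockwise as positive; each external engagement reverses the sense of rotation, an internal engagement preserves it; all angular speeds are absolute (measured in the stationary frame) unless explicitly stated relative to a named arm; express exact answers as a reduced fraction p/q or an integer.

planetary set (22T centre, 28T on arm, 78T internal) — Willis relation
ring teeth: 22 + 2·28 = 78
22(ω_sun−ω_arm) = −78(ω_ring−ω_arm),  ω_ring = 0, ω_sun = 1
22(1−ω_arm) = −78(0−ω_arm)  ⇒  100·ω_arm = 22  ⇒  ω_arm = 11/50
sun–planet mesh: 22·(1−11/50) = −28·(ω_p−ω_arm)  ⇒  ω_p−ω_arm = -429/700
exact speed ratio = -429/700

-429/700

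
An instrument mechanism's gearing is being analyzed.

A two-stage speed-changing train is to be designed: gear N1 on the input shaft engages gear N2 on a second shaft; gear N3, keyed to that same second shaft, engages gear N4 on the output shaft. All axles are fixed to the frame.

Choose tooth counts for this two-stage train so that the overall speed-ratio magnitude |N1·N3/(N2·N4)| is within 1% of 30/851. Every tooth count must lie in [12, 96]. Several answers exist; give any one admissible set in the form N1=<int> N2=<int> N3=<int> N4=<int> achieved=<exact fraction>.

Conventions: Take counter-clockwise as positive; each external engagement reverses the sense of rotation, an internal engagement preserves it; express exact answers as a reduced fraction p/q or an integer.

N1=12 N2=69 N3=15 N4=74 achieved=30/851

2-stage fixed-axis compound train for ratio 30/851
target = 30/851 in lowest terms: an exact hit needs N1·N3 = k·30 and N2·N4 = k·851 for one integer k, every count in [12, 96]; additionally prefer no 1:1 stage (N1 ≠ N2, N3 ≠ N4)
k = 1…5: no 1:1-free in-range split of k·30 and k·851 into factor pairs; take k = 6
k = 6: N1·N3 = 180 = 12·15, N2·N4 = 5106 = 69·74
achieved = 12·15/(69·74) = 30/851; |achieved − target| = 0 ≤ 3/8510 ✓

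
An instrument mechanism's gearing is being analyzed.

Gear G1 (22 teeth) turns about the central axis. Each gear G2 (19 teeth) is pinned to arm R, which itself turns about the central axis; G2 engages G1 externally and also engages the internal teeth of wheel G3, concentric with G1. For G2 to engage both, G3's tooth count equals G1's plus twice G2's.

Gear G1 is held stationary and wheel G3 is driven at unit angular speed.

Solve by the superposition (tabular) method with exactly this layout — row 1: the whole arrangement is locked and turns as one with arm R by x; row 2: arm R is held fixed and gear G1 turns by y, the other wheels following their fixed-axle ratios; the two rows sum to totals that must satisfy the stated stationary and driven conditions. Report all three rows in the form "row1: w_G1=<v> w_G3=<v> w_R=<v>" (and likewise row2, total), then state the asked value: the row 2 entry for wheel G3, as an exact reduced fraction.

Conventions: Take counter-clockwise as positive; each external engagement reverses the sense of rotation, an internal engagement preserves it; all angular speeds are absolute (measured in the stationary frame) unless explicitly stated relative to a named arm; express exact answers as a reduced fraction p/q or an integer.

class = planetary set [G3 = 22+2·19 = 60; Willis about the carrier]
row 1: whole set turns with the arm by x
row 2: sun turns y, ring = −(22/60)·y, arm 0
boundary: total ω_sun = x + y = 0 and total ω_ring = x − (22/60)·y = 1  ⇒  y = -30/41, x = 30/41
row 2 ring = −(22/60)·(-30/41) = 11/41
totals (row 1 + row 2): sun 30/41 + (-30/41) = 0, ring 30/41 + 11/41 = 1, arm 30/41 + 0 = 30/41
asked cell (row2, ring) = 11/41

row1: w_G1=30/41 w_G3=30/41 w_R=30/41
row2: w_G1=-30/41 w_G3=11/41 w_R=0
total: w_G1=0 w_G3=1 w_R=30/41
asked value: 11/41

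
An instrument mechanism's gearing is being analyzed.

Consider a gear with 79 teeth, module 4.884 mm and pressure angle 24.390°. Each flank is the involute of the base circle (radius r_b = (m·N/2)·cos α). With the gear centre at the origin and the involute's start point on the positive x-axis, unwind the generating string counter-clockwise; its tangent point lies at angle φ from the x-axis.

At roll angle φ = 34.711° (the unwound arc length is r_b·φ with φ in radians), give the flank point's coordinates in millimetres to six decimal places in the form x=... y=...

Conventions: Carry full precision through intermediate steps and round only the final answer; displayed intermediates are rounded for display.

class = single-mesh tooth geometry [base-circle involute, m = 4.884, 79T]
pitch radius r_p = m·N/2 = 4.884·79/2 = 192.918000
base radius r_b = r_p·cos α = 192.918000·cos 24.390° = 175.701177
roll angle φ = 34.711° = 0.60582124 rad
x = r_b·(cos φ + φ·sin φ) = 205.045378
y = r_b·(sin φ − φ·cos φ) = 12.550556

x=205.045378 y=12.550556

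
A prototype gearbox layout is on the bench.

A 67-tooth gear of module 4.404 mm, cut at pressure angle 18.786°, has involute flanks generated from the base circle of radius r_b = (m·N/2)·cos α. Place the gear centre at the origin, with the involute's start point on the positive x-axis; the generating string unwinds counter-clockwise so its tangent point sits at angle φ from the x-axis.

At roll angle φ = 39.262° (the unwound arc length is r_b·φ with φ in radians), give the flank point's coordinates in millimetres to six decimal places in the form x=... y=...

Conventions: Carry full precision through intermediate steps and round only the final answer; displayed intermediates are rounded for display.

class = single-mesh tooth geometry [base-circle involute, m = 4.404, 67T]
pitch radius r_p = m·N/2 = 4.404·67/2 = 147.534000
base radius r_b = r_p·cos α = 147.534000·cos 18.786° = 139.674565
roll angle φ = 39.262° = 0.68525117 rad
x = r_b·(cos φ + φ·sin φ) = 168.717560
y = r_b·(sin φ − φ·cos φ) = 14.289386

x=168.717560 y=14.289386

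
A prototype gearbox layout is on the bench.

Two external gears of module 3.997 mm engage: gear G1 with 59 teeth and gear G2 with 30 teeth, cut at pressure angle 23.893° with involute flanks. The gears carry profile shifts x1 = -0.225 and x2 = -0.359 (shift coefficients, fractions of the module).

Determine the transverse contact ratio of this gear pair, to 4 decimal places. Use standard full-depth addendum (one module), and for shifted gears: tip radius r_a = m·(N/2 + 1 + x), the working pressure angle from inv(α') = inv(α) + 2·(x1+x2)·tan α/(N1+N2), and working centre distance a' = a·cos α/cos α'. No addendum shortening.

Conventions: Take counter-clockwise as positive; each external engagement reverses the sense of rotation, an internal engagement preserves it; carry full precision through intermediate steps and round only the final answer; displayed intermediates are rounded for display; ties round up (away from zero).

class = single-mesh tooth geometry [involute pair 59T × 30T, m = 3.997]
base radii: r_b1 = 107.806891, r_b2 = 54.817063
tip radii: r_a1 = 121.009175, r_a2 = 62.517077
inv(α') = inv(23.893°) + 2·(-0.225-0.359)·tan α/(59+30) = 0.02016767  ⇒  α' = 22.03989°
a' = a·cos α / cos α' = 177.8665·cos 23.893°/cos 22.03989° = 175.444979
action lengths: √(r_a1²−r_b1²) = 54.962667, √(r_a2²−r_b2²) = 30.057853
base pitch p_b = π·m·cos α = 11.480859
CR = (54.962667 + 30.057853 − 175.444979·sin 22.03989°)/11.480859 = 1.670993
contact ratio ≈ 1.6710

1.6710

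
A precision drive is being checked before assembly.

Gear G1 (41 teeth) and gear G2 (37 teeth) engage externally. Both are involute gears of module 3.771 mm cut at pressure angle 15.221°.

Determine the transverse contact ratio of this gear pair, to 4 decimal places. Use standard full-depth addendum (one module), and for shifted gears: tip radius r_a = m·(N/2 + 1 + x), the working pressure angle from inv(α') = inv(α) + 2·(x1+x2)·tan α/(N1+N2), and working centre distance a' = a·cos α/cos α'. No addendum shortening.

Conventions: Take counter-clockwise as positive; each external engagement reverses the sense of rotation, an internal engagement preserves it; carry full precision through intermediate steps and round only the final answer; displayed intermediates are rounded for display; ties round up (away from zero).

1.9902

recognized (one external pair, fixed centres): single-mesh tooth geometry, m = 3.771, N1 = 41, N2 = 37
base radii: r_b1 = 74.593649, r_b2 = 67.316220
tip radii: r_a1 = 81.076500, r_a2 = 73.534500
no profile shift: α' = α, a' = a
action lengths: √(r_a1²−r_b1²) = 31.767695, √(r_a2²−r_b2²) = 29.594751
base pitch p_b = π·m·cos α = 11.431359
CR = (31.767695 + 29.594751 − 147.069000·sin 15.22100°)/11.431359 = 1.990186
contact ratio ≈ 1.9902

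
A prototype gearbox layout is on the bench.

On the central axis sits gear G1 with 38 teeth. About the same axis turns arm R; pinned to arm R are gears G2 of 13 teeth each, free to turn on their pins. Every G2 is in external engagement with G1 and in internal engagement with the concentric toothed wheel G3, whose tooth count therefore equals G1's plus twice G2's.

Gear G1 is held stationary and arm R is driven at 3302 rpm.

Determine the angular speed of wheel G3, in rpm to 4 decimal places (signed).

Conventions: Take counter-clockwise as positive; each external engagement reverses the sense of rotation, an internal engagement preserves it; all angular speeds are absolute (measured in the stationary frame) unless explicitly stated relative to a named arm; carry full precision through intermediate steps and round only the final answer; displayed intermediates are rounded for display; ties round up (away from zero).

+5262.5625 rpm

topology: planetary set — G1 38T / G2 13T / G3 64T, arm = carrier (Willis)
normalise by the input: solve with ω_arm = 1, then scale by 3302 rpm
ring teeth: 38 + 2·13 = 64
38(ω_sun−ω_arm) = −64(ω_ring−ω_arm),  ω_sun = 0, ω_arm = 1
ω_ring = 1 − (38/64)(0−1) = 51/32
scale: ω_ring = 51/32 × 3302 rpm = +5262.5625 rpm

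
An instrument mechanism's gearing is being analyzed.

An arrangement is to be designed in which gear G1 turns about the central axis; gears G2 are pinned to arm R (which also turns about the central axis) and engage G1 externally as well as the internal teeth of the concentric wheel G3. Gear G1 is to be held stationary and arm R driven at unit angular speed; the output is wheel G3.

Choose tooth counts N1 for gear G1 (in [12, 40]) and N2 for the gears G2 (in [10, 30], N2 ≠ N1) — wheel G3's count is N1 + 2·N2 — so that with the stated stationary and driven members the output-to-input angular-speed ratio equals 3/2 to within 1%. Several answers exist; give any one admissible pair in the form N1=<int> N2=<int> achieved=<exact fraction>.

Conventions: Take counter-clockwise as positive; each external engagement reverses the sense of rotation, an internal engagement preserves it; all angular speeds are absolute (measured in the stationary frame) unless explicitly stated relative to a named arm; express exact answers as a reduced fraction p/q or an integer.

N1=20 N2=10 achieved=3/2

design class (target 3/2): planetary set
Willis with ω_sun = 0: ω_ring/ω_arm = (N1+N3)/N3; set equal to 3/2  ⇒  N3/N1 = 1/(3/2 − 1) = 2
N3 = N1 + 2·N2  ⇒  N2/N1 = (N3/N1 − 1)/2 = (2 − 1)/2 = 1/2
smallest multiple with N1 ≥ 12 and N2 ≥ 10: k = 10  ⇒  N1 = 10·2 = 20, N2 = 10·1 = 10 (N1 ≤ 40, N2 ≤ 30, N2 ≠ N1 ✓), N3 = 20 + 2·10 = 40
check: (N1+N3)/N3 with N1 = 20, N3 = 40 gives 3/2; |achieved − target| = 0 ≤ 3/200 ✓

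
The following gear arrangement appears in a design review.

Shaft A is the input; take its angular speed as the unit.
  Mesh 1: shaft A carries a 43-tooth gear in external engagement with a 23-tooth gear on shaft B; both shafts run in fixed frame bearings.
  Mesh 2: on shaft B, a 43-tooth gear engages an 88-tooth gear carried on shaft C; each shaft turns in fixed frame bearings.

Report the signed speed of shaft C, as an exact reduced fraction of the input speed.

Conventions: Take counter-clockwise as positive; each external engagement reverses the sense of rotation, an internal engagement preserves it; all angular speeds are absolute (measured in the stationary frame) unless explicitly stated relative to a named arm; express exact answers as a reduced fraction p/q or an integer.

2-mesh fixed-axis compound train (all bearings frame-fixed)
mesh 1 [43T→23T]: |ω|/ω_in = 1×43/23 = 43/23, sense flips to −
mesh 2 [43T→88T]: |ω|/ω_in = (43/23)×43/88 = 1849/2024, sense flips to +
signed output speed (× input speed) = 1849/2024

1849/2024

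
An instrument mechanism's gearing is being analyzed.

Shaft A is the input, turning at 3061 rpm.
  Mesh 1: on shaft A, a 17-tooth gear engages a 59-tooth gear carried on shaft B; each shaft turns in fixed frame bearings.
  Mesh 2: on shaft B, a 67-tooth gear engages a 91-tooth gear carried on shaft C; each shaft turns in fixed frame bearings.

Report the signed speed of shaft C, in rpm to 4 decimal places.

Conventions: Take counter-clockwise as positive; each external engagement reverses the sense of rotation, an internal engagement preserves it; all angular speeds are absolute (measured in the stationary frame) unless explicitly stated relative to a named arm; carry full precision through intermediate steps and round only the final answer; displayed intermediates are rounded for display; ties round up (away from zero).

+649.3721 rpm

recognized (3 fixed axles, 2 meshes): fixed-axis compound train
mesh 1 [17T→59T]: ω = 3061.0000×17/59 = 881.9831 rpm, sense flips to −
mesh 2 [67T→91T]: ω = 881.9831×67/91 = 649.3721 rpm, sense flips to +
signed output speed = +649.3721 rpm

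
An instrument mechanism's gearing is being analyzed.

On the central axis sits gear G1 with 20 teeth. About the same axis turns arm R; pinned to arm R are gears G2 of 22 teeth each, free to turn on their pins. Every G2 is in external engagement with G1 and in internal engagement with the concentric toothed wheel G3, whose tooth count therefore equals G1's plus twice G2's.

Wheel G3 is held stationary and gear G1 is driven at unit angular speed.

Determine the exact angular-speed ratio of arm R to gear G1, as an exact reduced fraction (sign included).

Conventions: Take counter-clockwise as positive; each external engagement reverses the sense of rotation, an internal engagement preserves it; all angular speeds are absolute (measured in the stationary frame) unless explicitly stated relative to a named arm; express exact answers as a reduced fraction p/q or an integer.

planetary set (20T centre, 22T on arm, 64T internal) — Willis relation
ring teeth: 20 + 2·22 = 64
20(ω_sun−ω_arm) = −64(ω_ring−ω_arm),  ω_ring = 0, ω_sun = 1
20(1−ω_arm) = −64(0−ω_arm)  ⇒  84·ω_arm = 20  ⇒  ω_arm = 5/21
ω_out/ω_in = 5/21

5/21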